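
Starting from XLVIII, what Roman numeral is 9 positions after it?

XLVIII = 48
48 + 9 = 57

LVII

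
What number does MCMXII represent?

MCMXII: M=1000, CM=900, X=10, I=1, I=1
1000 + 900 + 10 + 1 + 1 = 1912

1912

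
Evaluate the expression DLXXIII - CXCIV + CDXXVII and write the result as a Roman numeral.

DLXXIII = 573, CXCIV = 194, CDXXVII = 427
573 - 194 = 379
379 + 427 = 806

DCCCVI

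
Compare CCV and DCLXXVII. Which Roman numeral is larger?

CCV = 205
DCLXXVII = 677
677 is larger

DCLXXVII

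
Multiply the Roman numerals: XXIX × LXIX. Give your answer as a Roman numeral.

XXIX = 29
LXIX = 69
29 × 69 = 2001

MMI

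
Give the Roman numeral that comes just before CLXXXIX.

CLXXXIX = 189, so the previous integer is 189 - 1 = 188

CLXXXVIII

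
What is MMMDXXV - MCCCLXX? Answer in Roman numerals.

MMMDXXV = 3525
MCCCLXX = 1370
3525 - 1370 = 2155

MMCLV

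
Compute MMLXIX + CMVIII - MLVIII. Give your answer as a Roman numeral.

MMLXIX = 2069, CMVIII = 908, MLVIII = 1058
2069 + 908 = 2977
2977 - 1058 = 1919

MCMXIX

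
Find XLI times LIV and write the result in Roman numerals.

XLI = 41
LIV = 54
41 × 54 = 2214

MMCCXIV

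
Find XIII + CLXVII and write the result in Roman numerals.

XIII = 13
CLXVII = 167
13 + 167 = 180

CLXXX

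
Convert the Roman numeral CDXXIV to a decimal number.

CDXXIV: CD=400, X=10, X=10, IV=4
400 + 10 + 10 + 4 = 424

424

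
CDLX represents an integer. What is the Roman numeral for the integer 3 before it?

CDLX = 460
460 - 3 = 457

CDLVII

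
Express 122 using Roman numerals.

Convert 122 to Roman numerals:
  122 contains 1×100 (C)
  22 contains 2×10 (XX)
  2 contains 2×1 (II)

CXXII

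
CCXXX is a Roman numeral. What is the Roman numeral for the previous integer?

CCXXX = 230, so the previous integer is 230 - 1 = 229

CCXXIX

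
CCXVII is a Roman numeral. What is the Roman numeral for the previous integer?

CCXVII = 217; previous is 216

CCXVI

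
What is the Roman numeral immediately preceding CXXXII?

CXXXII = 132; previous is 131

CXXXI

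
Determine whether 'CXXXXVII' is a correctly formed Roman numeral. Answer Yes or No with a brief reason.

'CXXXXVII': More than 3 consecutive X's

No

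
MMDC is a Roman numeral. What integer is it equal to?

MMDC: M=1000, M=1000, D=500, C=100
1000 + 1000 + 500 + 100 = 2600

2600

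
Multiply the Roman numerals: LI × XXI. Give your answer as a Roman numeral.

LI = 51
XXI = 21
51 × 21 = 1071

MLXXI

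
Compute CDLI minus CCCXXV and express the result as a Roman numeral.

CDLI = 451
CCCXXV = 325
451 - 325 = 126

CXXVI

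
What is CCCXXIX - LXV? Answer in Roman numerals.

CCCXXIX = 329
LXV = 65
329 - 65 = 264

CCLXIV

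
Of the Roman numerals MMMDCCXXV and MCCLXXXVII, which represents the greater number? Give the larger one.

MMMDCCXXV = 3725
MCCLXXXVII = 1287
3725 is larger

MMMDCCXXV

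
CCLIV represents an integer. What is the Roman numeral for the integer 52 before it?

CCLIV = 254
254 - 52 = 202

CCII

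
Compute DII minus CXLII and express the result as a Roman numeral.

DII = 502
CXLII = 142
502 - 142 = 360

CCCLX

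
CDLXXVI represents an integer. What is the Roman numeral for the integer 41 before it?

CDLXXVI = 476
476 - 41 = 435

CDXXXV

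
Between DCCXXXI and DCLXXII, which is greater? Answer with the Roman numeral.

DCCXXXI = 731
DCLXXII = 672
731 is larger

DCCXXXI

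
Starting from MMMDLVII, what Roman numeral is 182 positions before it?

MMMDLVII = 3557
3557 - 182 = 3375

MMMCCCLXXV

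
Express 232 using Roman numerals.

Convert 232 to Roman numerals:
  232 contains 2×100 (CC)
  32 contains 3×10 (XXX)
  2 contains 2×1 (II)

CCXXXII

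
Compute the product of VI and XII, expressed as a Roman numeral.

VI = 6
XII = 12
6 × 12 = 72

LXXII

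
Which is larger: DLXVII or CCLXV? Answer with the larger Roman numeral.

DLXVII = 567
CCLXV = 265
567 is larger

DLXVII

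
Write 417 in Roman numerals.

Convert 417 to Roman numerals:
  417 contains 1×400 (CD)
  17 contains 1×10 (X)
  7 contains 1×5 (V)
  2 contains 2×1 (II)

CDXVII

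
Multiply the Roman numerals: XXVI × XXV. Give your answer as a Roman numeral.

XXVI = 26
XXV = 25
26 × 25 = 650

DCL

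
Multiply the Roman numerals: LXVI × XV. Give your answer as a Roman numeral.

LXVI = 66
XV = 15
66 × 15 = 990

CMXC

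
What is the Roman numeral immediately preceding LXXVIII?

LXXVIII = 78, so the previous integer is 78 - 1 = 77

LXXVII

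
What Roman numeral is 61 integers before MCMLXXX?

MCMLXXX = 1980
1980 - 61 = 1919

MCMXIX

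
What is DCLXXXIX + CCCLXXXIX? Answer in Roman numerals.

DCLXXXIX = 689
CCCLXXXIX = 389
689 + 389 = 1078

MLXXVIII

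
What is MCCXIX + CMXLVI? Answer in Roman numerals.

MCCXIX = 1219
CMXLVI = 946
1219 + 946 = 2165

MMCLXV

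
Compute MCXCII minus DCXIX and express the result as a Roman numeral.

MCXCII = 1192
DCXIX = 619
1192 - 619 = 573

DLXXIII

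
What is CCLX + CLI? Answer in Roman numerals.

CCLX = 260
CLI = 151
260 + 151 = 411

CDXI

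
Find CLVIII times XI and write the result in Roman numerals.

CLVIII = 158
XI = 11
158 × 11 = 1738

MDCCXXXVIII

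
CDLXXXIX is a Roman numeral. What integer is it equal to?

CDLXXXIX: CD=400, L=50, X=10, X=10, X=10, IX=9
400 + 50 + 10 + 10 + 10 + 9 = 489

489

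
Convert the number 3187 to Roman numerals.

Convert 3187 to Roman numerals:
  3187 contains 3×1000 (MMM)
  187 contains 1×100 (C)
  87 contains 1×50 (L)
  37 contains 3×10 (XXX)
  7 contains 1×5 (V)
  2 contains 2×1 (II)

MMMCLXXXVII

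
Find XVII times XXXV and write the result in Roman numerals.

XVII = 17
XXXV = 35
17 × 35 = 595

DXCV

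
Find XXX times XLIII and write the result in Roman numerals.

XXX = 30
XLIII = 43
30 × 43 = 1290

MCCXC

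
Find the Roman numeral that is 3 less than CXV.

CXV = 115
115 - 3 = 112

CXII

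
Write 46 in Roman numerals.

Convert 46 to Roman numerals:
  46 contains 1×40 (XL)
  6 contains 1×5 (V)
  1 contains 1×1 (I)

XLVI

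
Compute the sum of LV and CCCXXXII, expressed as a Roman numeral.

LV = 55
CCCXXXII = 332
55 + 332 = 387

CCCLXXXVII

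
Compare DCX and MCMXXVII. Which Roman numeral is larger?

DCX = 610
MCMXXVII = 1927
1927 is larger

MCMXXVII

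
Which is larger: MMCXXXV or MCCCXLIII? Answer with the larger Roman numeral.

MMCXXXV = 2135
MCCCXLIII = 1343
2135 is larger

MMCXXXV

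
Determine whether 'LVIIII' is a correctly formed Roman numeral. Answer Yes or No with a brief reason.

'LVIIII': More than 3 consecutive I's

No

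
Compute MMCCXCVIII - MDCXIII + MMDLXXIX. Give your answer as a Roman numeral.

MMCCXCVIII = 2298, MDCXIII = 1613, MMDLXXIX = 2579
2298 - 1613 = 685
685 + 2579 = 3264

MMMCCLXIV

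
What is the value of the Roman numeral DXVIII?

DXVIII: D=500, X=10, V=5, I=1, I=1, I=1
500 + 10 + 5 + 1 + 1 + 1 = 518

518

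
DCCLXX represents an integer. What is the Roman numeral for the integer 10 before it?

DCCLXX = 770
770 - 10 = 760

DCCLX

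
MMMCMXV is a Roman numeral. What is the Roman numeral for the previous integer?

MMMCMXV = 3915; previous is 3914

MMMCMXIV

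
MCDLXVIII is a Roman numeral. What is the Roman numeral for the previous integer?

MCDLXVIII = 1468, so the previous integer is 1468 - 1 = 1467

MCDLXVII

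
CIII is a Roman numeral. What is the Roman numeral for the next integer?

CIII = 103; next is 104

CIV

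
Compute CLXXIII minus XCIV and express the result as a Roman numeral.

CLXXIII = 173
XCIV = 94
173 - 94 = 79

LXXIX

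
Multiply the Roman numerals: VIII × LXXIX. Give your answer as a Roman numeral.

VIII = 8
LXXIX = 79
8 × 79 = 632

DCXXXII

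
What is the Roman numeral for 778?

Convert 778 to Roman numerals:
  778 contains 1×500 (D)
  278 contains 2×100 (CC)
  78 contains 1×50 (L)
  28 contains 2×10 (XX)
  8 contains 1×5 (V)
  3 contains 3×1 (III)

DCCLXXVIII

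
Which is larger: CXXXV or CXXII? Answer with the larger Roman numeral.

CXXXV = 135
CXXII = 122
135 is larger

CXXXV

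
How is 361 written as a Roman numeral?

Convert 361 to Roman numerals:
  361 contains 3×100 (CCC)
  61 contains 1×50 (L)
  11 contains 1×10 (X)
  1 contains 1×1 (I)

CCCLXI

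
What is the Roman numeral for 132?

Convert 132 to Roman numerals:
  132 contains 1×100 (C)
  32 contains 3×10 (XXX)
  2 contains 2×1 (II)

CXXXII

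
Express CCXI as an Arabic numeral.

CCXI: C=100, C=100, X=10, I=1
100 + 100 + 10 + 1 = 211

211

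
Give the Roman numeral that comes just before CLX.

CLX = 160; previous is 159

CLIX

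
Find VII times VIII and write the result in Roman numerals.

VII = 7
VIII = 8
7 × 8 = 56

LVI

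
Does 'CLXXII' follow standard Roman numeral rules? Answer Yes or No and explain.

'CLXXII': Check the rules: uses only the symbols I, V, X, L, C, D, M; no symbol is repeated more than three times in a row; V, L and D each appear at most once; no smaller symbol precedes a larger one (values never increase from left to right). Value: C (100) + L (50) + X (10) + X (10) + I (1) + I (1) = 172. So it is a valid standard Roman numeral.

Yes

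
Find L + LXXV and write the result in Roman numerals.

L = 50
LXXV = 75
50 + 75 = 125

CXXV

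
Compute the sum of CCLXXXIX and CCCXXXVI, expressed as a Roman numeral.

CCLXXXIX = 289
CCCXXXVI = 336
289 + 336 = 625

DCXXV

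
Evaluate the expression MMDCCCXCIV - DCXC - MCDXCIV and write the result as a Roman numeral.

MMDCCCXCIV = 2894, DCXC = 690, MCDXCIV = 1494
2894 - 690 = 2204
2204 - 1494 = 710

DCCX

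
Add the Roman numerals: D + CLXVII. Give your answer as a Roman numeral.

D = 500
CLXVII = 167
500 + 167 = 667

DCLXVII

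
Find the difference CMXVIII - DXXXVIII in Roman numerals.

CMXVIII = 918
DXXXVIII = 538
918 - 538 = 380

CCCLXXX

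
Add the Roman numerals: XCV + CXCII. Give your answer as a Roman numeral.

XCV = 95
CXCII = 192
95 + 192 = 287

CCLXXXVII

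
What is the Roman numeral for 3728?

Convert 3728 to Roman numerals:
  3728 contains 3×1000 (MMM)
  728 contains 1×500 (D)
  228 contains 2×100 (CC)
  28 contains 2×10 (XX)
  8 contains 1×5 (V)
  3 contains 3×1 (III)

MMMDCCXXVIII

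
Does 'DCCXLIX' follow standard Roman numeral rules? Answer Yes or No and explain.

'DCCXLIX': Check the rules: uses only the symbols I, V, X, L, C, D, M; no symbol is repeated more than three times in a row; V, L and D each appear at most once; the only places a smaller symbol precedes a larger one are the allowed subtractive pairs XL, IX, the symbol right after such a pair (if any) is smaller than the pair's first symbol, and otherwise the values never increase from left to right. Value: D (500) + C (100) + C (100) + XL (40) + IX (9) = 749. So it is a valid standard Roman numeral.

Yes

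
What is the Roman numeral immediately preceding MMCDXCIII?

MMCDXCIII = 2493, so the previous integer is 2493 - 1 = 2492

MMCDXCII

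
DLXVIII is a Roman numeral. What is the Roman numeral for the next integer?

DLXVIII = 568; next is 569

DLXIX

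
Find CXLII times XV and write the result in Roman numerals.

CXLII = 142
XV = 15
142 × 15 = 2130

MMCXXX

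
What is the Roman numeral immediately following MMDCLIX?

MMDCLIX = 2659; next is 2660

MMDCLX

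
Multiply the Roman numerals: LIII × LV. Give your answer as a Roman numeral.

LIII = 53
LV = 55
53 × 55 = 2915

MMCMXV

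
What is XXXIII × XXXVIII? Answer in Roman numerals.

XXXIII = 33
XXXVIII = 38
33 × 38 = 1254

MCCLIV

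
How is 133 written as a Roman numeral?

Convert 133 to Roman numerals:
  133 contains 1×100 (C)
  33 contains 3×10 (XXX)
  3 contains 3×1 (III)

CXXXIII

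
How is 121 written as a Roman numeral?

Convert 121 to Roman numerals:
  121 contains 1×100 (C)
  21 contains 2×10 (XX)
  1 contains 1×1 (I)

CXXI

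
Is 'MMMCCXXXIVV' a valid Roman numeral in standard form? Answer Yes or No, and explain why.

'MMMCCXXXIVV': V should not appear more than once

No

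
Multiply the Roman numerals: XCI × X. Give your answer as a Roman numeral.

XCI = 91
X = 10
91 × 10 = 910

CMX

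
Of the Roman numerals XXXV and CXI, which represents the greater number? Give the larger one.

XXXV = 35
CXI = 111
111 is larger

CXI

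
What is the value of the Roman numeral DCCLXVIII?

DCCLXVIII: D=500, C=100, C=100, L=50, X=10, V=5, I=1, I=1, I=1
500 + 100 + 100 + 50 + 10 + 5 + 1 + 1 + 1 = 768

768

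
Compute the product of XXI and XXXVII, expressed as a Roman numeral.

XXI = 21
XXXVII = 37
21 × 37 = 777

DCCLXXVII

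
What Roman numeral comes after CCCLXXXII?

CCCLXXXII = 382, so the next integer is 382 + 1 = 383

CCCLXXXIII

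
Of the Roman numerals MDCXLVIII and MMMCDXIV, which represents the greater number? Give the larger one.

MDCXLVIII = 1648
MMMCDXIV = 3414
3414 is larger

MMMCDXIV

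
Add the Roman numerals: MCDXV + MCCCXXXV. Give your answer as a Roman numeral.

MCDXV = 1415
MCCCXXXV = 1335
1415 + 1335 = 2750

MMDCCL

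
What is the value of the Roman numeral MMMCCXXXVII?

MMMCCXXXVII: M=1000, M=1000, M=1000, C=100, C=100, X=10, X=10, X=10, V=5, I=1, I=1
1000 + 1000 + 1000 + 100 + 100 + 10 + 10 + 10 + 5 + 1 + 1 = 3237

3237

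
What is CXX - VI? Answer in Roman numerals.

CXX = 120
VI = 6
120 - 6 = 114

CXIV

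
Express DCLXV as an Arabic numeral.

DCLXV: D=500, C=100, L=50, X=10, V=5
500 + 100 + 50 + 10 + 5 = 665

665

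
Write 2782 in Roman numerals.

Convert 2782 to Roman numerals:
  2782 contains 2×1000 (MM)
  782 contains 1×500 (D)
  282 contains 2×100 (CC)
  82 contains 1×50 (L)
  32 contains 3×10 (XXX)
  2 contains 2×1 (II)

MMDCCLXXXII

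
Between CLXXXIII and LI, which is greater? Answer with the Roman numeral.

CLXXXIII = 183
LI = 51
183 is larger

CLXXXIII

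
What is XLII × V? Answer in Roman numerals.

XLII = 42
V = 5
42 × 5 = 210

CCX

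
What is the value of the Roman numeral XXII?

XXII: X=10, X=10, I=1, I=1
10 + 10 + 1 + 1 = 22

22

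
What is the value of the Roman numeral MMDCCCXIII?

MMDCCCXIII: M=1000, M=1000, D=500, C=100, C=100, C=100, X=10, I=1, I=1, I=1
1000 + 1000 + 500 + 100 + 100 + 100 + 10 + 1 + 1 + 1 = 2813

2813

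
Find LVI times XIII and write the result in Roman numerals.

LVI = 56
XIII = 13
56 × 13 = 728

DCCXXVIII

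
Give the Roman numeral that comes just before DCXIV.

DCXIV = 614; previous is 613

DCXIII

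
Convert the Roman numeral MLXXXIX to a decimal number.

MLXXXIX: M=1000, L=50, X=10, X=10, X=10, IX=9
1000 + 50 + 10 + 10 + 10 + 9 = 1089

1089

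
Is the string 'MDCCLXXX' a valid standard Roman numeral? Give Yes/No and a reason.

'MDCCLXXX': Check the rules: uses only the symbols I, V, X, L, C, D, M; no symbol is repeated more than three times in a row; V, L and D each appear at most once; no smaller symbol precedes a larger one (values never increase from left to right). Value: M (1000) + D (500) + C (100) + C (100) + L (50) + X (10) + X (10) + X (10) = 1780. So it is a valid standard Roman numeral.

Yes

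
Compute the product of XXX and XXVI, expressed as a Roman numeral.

XXX = 30
XXVI = 26
30 × 26 = 780

DCCLXXX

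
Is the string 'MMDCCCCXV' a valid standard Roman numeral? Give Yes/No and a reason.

'MMDCCCCXV': More than 3 consecutive C's

No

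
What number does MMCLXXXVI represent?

MMCLXXXVI: M=1000, M=1000, C=100, L=50, X=10, X=10, X=10, V=5, I=1
1000 + 1000 + 100 + 50 + 10 + 10 + 10 + 5 + 1 = 2186

2186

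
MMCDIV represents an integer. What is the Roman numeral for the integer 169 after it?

MMCDIV = 2404
2404 + 169 = 2573

MMDLXXIII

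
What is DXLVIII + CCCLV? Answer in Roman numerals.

DXLVIII = 548
CCCLV = 355
548 + 355 = 903

CMIII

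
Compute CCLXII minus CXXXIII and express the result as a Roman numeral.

CCLXII = 262
CXXXIII = 133
262 - 133 = 129

CXXIX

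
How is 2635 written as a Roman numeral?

Convert 2635 to Roman numerals:
  2635 contains 2×1000 (MM)
  635 contains 1×500 (D)
  135 contains 1×100 (C)
  35 contains 3×10 (XXX)
  5 contains 1×5 (V)

MMDCXXXV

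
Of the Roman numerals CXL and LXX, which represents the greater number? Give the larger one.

CXL = 140
LXX = 70
140 is larger

CXL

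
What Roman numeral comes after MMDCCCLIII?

MMDCCCLIII = 2853, so the next integer is 2853 + 1 = 2854

MMDCCCLIV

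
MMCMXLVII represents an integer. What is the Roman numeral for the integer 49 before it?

MMCMXLVII = 2947
2947 - 49 = 2898

MMDCCCXCVIII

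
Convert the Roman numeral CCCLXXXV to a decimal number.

CCCLXXXV: C=100, C=100, C=100, L=50, X=10, X=10, X=10, V=5
100 + 100 + 100 + 50 + 10 + 10 + 10 + 5 = 385

385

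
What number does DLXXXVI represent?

DLXXXVI: D=500, L=50, X=10, X=10, X=10, V=5, I=1
500 + 50 + 10 + 10 + 10 + 5 + 1 = 586

586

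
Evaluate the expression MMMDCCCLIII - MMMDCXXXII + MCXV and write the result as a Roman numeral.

MMMDCCCLIII = 3853, MMMDCXXXII = 3632, MCXV = 1115
3853 - 3632 = 221
221 + 1115 = 1336

MCCCXXXVI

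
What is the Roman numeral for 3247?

Convert 3247 to Roman numerals:
  3247 contains 3×1000 (MMM)
  247 contains 2×100 (CC)
  47 contains 1×40 (XL)
  7 contains 1×5 (V)
  2 contains 2×1 (II)

MMMCCXLVII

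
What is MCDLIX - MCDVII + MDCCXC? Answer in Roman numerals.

MCDLIX = 1459, MCDVII = 1407, MDCCXC = 1790
1459 - 1407 = 52
52 + 1790 = 1842

MDCCCXLII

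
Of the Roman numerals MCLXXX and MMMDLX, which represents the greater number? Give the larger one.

MCLXXX = 1180
MMMDLX = 3560
3560 is larger

MMMDLX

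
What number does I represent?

I: I=1

1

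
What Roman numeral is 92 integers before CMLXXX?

CMLXXX = 980
980 - 92 = 888

DCCCLXXXVIII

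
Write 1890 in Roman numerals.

Convert 1890 to Roman numerals:
  1890 contains 1×1000 (M)
  890 contains 1×500 (D)
  390 contains 3×100 (CCC)
  90 contains 1×90 (XC)

MDCCCXC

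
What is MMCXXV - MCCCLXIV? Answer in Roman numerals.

MMCXXV = 2125
MCCCLXIV = 1364
2125 - 1364 = 761

DCCLXI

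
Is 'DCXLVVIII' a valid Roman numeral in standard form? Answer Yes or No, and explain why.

'DCXLVVIII': V should not appear more than once

No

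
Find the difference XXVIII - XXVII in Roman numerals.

XXVIII = 28
XXVII = 27
28 - 27 = 1

I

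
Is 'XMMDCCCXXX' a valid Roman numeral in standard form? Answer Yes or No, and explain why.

'XMMDCCCXXX': Invalid subtractive combination: XM

No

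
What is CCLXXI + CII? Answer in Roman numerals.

CCLXXI = 271
CII = 102
271 + 102 = 373

CCCLXXIII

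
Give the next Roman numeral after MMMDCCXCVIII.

MMMDCCXCVIII = 3798, so the next integer is 3798 + 1 = 3799

MMMDCCXCIX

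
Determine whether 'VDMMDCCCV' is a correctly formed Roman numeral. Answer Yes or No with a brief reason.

'VDMMDCCCV': V should not appear more than once

No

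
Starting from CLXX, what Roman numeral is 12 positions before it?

CLXX = 170
170 - 12 = 158

CLVIII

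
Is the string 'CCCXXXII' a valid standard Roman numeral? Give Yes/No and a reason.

'CCCXXXII': Check the rules: uses only the symbols I, V, X, L, C, D, M; no symbol is repeated more than three times in a row; V, L and D each appear at most once; no smaller symbol precedes a larger one (values never increase from left to right). Value: C (100) + C (100) + C (100) + X (10) + X (10) + X (10) + I (1) + I (1) = 332. So it is a valid standard Roman numeral.

Yes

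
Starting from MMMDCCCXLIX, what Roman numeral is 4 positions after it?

MMMDCCCXLIX = 3849
3849 + 4 = 3853

MMMDCCCLIII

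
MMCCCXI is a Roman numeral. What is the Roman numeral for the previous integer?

MMCCCXI = 2311; previous is 2310

MMCCCX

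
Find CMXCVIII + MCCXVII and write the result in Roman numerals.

CMXCVIII = 998
MCCXVII = 1217
998 + 1217 = 2215

MMCCXV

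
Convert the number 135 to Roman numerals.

Convert 135 to Roman numerals:
  135 contains 1×100 (C)
  35 contains 3×10 (XXX)
  5 contains 1×5 (V)

CXXXV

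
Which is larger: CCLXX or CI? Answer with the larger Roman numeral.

CCLXX = 270
CI = 101
270 is larger

CCLXX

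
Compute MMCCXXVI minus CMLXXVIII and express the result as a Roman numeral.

MMCCXXVI = 2226
CMLXXVIII = 978
2226 - 978 = 1248

MCCXLVIII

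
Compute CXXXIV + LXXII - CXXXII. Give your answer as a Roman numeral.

CXXXIV = 134, LXXII = 72, CXXXII = 132
134 + 72 = 206
206 - 132 = 74

LXXIV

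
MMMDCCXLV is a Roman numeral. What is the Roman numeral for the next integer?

MMMDCCXLV = 3745; next is 3746

MMMDCCXLVI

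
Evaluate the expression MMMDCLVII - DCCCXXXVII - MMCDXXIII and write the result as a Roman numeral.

MMMDCLVII = 3657, DCCCXXXVII = 837, MMCDXXIII = 2423
3657 - 837 = 2820
2820 - 2423 = 397

CCCXCVII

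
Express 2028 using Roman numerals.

Convert 2028 to Roman numerals:
  2028 contains 2×1000 (MM)
  28 contains 2×10 (XX)
  8 contains 1×5 (V)
  3 contains 3×1 (III)

MMXXVIII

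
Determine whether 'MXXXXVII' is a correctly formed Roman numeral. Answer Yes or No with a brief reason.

'MXXXXVII': More than 3 consecutive X's

No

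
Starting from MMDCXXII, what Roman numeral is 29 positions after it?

MMDCXXII = 2622
2622 + 29 = 2651

MMDCLI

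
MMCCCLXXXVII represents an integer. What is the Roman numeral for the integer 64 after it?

MMCCCLXXXVII = 2387
2387 + 64 = 2451

MMCDLI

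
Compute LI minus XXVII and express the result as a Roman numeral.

LI = 51
XXVII = 27
51 - 27 = 24

XXIV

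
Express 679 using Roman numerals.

Convert 679 to Roman numerals:
  679 contains 1×500 (D)
  179 contains 1×100 (C)
  79 contains 1×50 (L)
  29 contains 2×10 (XX)
  9 contains 1×9 (IX)

DCLXXIX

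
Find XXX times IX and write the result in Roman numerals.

XXX = 30
IX = 9
30 × 9 = 270

CCLXX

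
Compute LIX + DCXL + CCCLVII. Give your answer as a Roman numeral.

LIX = 59, DCXL = 640, CCCLVII = 357
59 + 640 = 699
699 + 357 = 1056

MLVI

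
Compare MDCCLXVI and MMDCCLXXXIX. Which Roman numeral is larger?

MDCCLXVI = 1766
MMDCCLXXXIX = 2789
2789 is larger

MMDCCLXXXIX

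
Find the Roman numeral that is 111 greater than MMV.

MMV = 2005
2005 + 111 = 2116

MMCXVI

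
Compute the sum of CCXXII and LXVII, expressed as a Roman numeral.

CCXXII = 222
LXVII = 67
222 + 67 = 289

CCLXXXIX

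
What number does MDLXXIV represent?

MDLXXIV: M=1000, D=500, L=50, X=10, X=10, IV=4
1000 + 500 + 50 + 10 + 10 + 4 = 1574

1574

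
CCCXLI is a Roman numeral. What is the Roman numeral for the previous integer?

CCCXLI = 341, so the previous integer is 341 - 1 = 340

CCCXL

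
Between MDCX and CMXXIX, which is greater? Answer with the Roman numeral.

MDCX = 1610
CMXXIX = 929
1610 is larger

MDCX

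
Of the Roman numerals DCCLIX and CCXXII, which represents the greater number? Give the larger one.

DCCLIX = 759
CCXXII = 222
759 is larger

DCCLIX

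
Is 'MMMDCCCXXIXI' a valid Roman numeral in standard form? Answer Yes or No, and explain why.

'MMMDCCCXXIXI': I cannot come right after the subtractive pair IX: once I is subtracted in IX, the next symbol must be smaller than I

No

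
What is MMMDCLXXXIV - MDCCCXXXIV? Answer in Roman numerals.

MMMDCLXXXIV = 3684
MDCCCXXXIV = 1834
3684 - 1834 = 1850

MDCCCL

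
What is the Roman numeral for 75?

Convert 75 to Roman numerals:
  75 contains 1×50 (L)
  25 contains 2×10 (XX)
  5 contains 1×5 (V)

LXXV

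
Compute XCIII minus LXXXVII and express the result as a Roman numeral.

XCIII = 93
LXXXVII = 87
93 - 87 = 6

VI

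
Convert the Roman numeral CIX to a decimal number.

CIX: C=100, IX=9
100 + 9 = 109

109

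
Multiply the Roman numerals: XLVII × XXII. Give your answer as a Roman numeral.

XLVII = 47
XXII = 22
47 × 22 = 1034

MXXXIV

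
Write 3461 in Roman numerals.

Convert 3461 to Roman numerals:
  3461 contains 3×1000 (MMM)
  461 contains 1×400 (CD)
  61 contains 1×50 (L)
  11 contains 1×10 (X)
  1 contains 1×1 (I)

MMMCDLXI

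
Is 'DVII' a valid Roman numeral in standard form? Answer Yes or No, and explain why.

'DVII': Check the rules: uses only the symbols I, V, X, L, C, D, M; no symbol is repeated more than three times in a row; V, L and D each appear at most once; no smaller symbol precedes a larger one (values never increase from left to right). Value: D (500) + V (5) + I (1) + I (1) = 507. So it is a valid standard Roman numeral.

Yes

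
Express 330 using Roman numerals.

Convert 330 to Roman numerals:
  330 contains 3×100 (CCC)
  30 contains 3×10 (XXX)

CCCXXX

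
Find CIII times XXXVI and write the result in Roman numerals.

CIII = 103
XXXVI = 36
103 × 36 = 3708

MMMDCCVIII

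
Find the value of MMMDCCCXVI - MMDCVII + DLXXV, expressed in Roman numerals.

MMMDCCCXVI = 3816, MMDCVII = 2607, DLXXV = 575
3816 - 2607 = 1209
1209 + 575 = 1784

MDCCLXXXIV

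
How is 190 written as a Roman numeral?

Convert 190 to Roman numerals:
  190 contains 1×100 (C)
  90 contains 1×90 (XC)

CXC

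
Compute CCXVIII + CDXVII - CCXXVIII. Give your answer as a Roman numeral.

CCXVIII = 218, CDXVII = 417, CCXXVIII = 228
218 + 417 = 635
635 - 228 = 407

CDVII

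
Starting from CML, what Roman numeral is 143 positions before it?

CML = 950
950 - 143 = 807

DCCCVII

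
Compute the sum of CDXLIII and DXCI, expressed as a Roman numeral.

CDXLIII = 443
DXCI = 591
443 + 591 = 1034

MXXXIV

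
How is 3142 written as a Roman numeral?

Convert 3142 to Roman numerals:
  3142 contains 3×1000 (MMM)
  142 contains 1×100 (C)
  42 contains 1×40 (XL)
  2 contains 2×1 (II)

MMMCXLII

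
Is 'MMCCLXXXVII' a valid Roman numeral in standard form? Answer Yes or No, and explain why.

'MMCCLXXXVII': Check the rules: uses only the symbols I, V, X, L, C, D, M; no symbol is repeated more than three times in a row; V, L and D each appear at most once; no smaller symbol precedes a larger one (values never increase from left to right). Value: M (1000) + M (1000) + C (100) + C (100) + L (50) + X (10) + X (10) + X (10) + V (5) + I (1) + I (1) = 2287. So it is a valid standard Roman numeral.

Yes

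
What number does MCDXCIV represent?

MCDXCIV: M=1000, CD=400, XC=90, IV=4
1000 + 400 + 90 + 4 = 1494

1494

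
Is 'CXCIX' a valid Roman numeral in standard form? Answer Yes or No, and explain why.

'CXCIX': Check the rules: uses only the symbols I, V, X, L, C, D, M; no symbol is repeated more than three times in a row; V, L and D each appear at most once; the only places a smaller symbol precedes a larger one are the allowed subtractive pairs XC, IX, the symbol right after such a pair (if any) is smaller than the pair's first symbol, and otherwise the values never increase from left to right. Value: C (100) + XC (90) + IX (9) = 199. So it is a valid standard Roman numeral.

Yes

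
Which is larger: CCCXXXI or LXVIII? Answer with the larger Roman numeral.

CCCXXXI = 331
LXVIII = 68
331 is larger

CCCXXXI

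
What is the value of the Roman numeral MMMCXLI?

MMMCXLI: M=1000, M=1000, M=1000, C=100, XL=40, I=1
1000 + 1000 + 1000 + 100 + 40 + 1 = 3141

3141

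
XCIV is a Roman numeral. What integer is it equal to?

XCIV: XC=90, IV=4
90 + 4 = 94

94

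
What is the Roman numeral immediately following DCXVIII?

DCXVIII = 618, so the next integer is 618 + 1 = 619

DCXIX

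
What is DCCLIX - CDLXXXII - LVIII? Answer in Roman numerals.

DCCLIX = 759, CDLXXXII = 482, LVIII = 58
759 - 482 = 277
277 - 58 = 219

CCXIX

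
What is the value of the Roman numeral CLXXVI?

CLXXVI: C=100, L=50, X=10, X=10, V=5, I=1
100 + 50 + 10 + 10 + 5 + 1 = 176

176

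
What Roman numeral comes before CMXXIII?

CMXXIII = 923; previous is 922

CMXXII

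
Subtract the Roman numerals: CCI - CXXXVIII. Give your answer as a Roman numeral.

CCI = 201
CXXXVIII = 138
201 - 138 = 63

LXIII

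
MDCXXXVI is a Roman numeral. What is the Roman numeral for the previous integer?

MDCXXXVI = 1636; previous is 1635

MDCXXXV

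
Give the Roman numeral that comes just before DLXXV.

DLXXV = 575; previous is 574

DLXXIV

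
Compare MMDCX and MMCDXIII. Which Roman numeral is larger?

MMDCX = 2610
MMCDXIII = 2413
2610 is larger

MMDCX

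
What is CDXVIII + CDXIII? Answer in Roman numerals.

CDXVIII = 418
CDXIII = 413
418 + 413 = 831

DCCCXXXI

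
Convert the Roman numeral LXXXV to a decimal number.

LXXXV: L=50, X=10, X=10, X=10, V=5
50 + 10 + 10 + 10 + 5 = 85

85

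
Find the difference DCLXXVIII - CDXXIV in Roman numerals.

DCLXXVIII = 678
CDXXIV = 424
678 - 424 = 254

CCLIV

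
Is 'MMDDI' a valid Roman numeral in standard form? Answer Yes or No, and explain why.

'MMDDI': D should not appear more than once

No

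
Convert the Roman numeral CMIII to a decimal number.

CMIII: CM=900, I=1, I=1, I=1
900 + 1 + 1 + 1 = 903

903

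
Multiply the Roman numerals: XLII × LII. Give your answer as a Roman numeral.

XLII = 42
LII = 52
42 × 52 = 2184

MMCLXXXIV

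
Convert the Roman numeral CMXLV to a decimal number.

CMXLV: CM=900, XL=40, V=5
900 + 40 + 5 = 945

945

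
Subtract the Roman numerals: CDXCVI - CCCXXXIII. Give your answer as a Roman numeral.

CDXCVI = 496
CCCXXXIII = 333
496 - 333 = 163

CLXIII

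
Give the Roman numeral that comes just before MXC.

MXC = 1090; previous is 1089

MLXXXIX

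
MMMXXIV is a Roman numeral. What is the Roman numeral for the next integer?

MMMXXIV = 3024, so the next integer is 3024 + 1 = 3025

MMMXXV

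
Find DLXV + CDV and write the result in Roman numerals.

DLXV = 565
CDV = 405
565 + 405 = 970

CMLXX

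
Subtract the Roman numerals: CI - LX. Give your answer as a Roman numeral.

CI = 101
LX = 60
101 - 60 = 41

XLI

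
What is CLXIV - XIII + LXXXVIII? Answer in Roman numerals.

CLXIV = 164, XIII = 13, LXXXVIII = 88
164 - 13 = 151
151 + 88 = 239

CCXXXIX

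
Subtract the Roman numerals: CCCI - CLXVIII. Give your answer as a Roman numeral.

CCCI = 301
CLXVIII = 168
301 - 168 = 133

CXXXIII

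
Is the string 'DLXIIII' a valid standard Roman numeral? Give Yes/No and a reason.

'DLXIIII': More than 3 consecutive I's

No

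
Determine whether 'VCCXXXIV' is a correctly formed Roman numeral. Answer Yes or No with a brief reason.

'VCCXXXIV': V should not appear more than once

No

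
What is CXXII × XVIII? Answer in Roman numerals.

CXXII = 122
XVIII = 18
122 × 18 = 2196

MMCXCVI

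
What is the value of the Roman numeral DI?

DI: D=500, I=1
500 + 1 = 501

501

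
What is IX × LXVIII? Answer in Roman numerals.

IX = 9
LXVIII = 68
9 × 68 = 612

DCXII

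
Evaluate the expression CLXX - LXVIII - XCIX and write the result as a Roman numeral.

CLXX = 170, LXVIII = 68, XCIX = 99
170 - 68 = 102
102 - 99 = 3

III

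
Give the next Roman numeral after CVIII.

CVIII = 108; next is 109

CIX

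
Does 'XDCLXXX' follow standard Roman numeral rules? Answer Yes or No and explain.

'XDCLXXX': Invalid subtractive combination: XD

No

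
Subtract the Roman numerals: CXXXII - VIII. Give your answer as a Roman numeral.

CXXXII = 132
VIII = 8
132 - 8 = 124

CXXIV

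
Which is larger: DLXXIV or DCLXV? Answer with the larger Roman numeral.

DLXXIV = 574
DCLXV = 665
665 is larger

DCLXV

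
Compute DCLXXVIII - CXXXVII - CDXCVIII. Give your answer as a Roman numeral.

DCLXXVIII = 678, CXXXVII = 137, CDXCVIII = 498
678 - 137 = 541
541 - 498 = 43

XLIII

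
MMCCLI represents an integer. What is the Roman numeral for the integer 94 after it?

MMCCLI = 2251
2251 + 94 = 2345

MMCCCXLV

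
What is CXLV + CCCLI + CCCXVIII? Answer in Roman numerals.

CXLV = 145, CCCLI = 351, CCCXVIII = 318
145 + 351 = 496
496 + 318 = 814

DCCCXIV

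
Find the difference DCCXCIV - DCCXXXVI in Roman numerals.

DCCXCIV = 794
DCCXXXVI = 736
794 - 736 = 58

LVIII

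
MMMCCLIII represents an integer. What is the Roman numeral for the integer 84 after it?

MMMCCLIII = 3253
3253 + 84 = 3337

MMMCCCXXXVII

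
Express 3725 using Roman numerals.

Convert 3725 to Roman numerals:
  3725 contains 3×1000 (MMM)
  725 contains 1×500 (D)
  225 contains 2×100 (CC)
  25 contains 2×10 (XX)
  5 contains 1×5 (V)

MMMDCCXXV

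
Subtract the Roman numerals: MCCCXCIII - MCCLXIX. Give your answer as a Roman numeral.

MCCCXCIII = 1393
MCCLXIX = 1269
1393 - 1269 = 124

CXXIV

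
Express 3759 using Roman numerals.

Convert 3759 to Roman numerals:
  3759 contains 3×1000 (MMM)
  759 contains 1×500 (D)
  259 contains 2×100 (CC)
  59 contains 1×50 (L)
  9 contains 1×9 (IX)

MMMDCCLIX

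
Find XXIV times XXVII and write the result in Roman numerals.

XXIV = 24
XXVII = 27
24 × 27 = 648

DCXLVIII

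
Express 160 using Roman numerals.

Convert 160 to Roman numerals:
  160 contains 1×100 (C)
  60 contains 1×50 (L)
  10 contains 1×10 (X)

CLX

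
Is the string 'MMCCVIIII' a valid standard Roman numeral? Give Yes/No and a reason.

'MMCCVIIII': More than 3 consecutive I's

No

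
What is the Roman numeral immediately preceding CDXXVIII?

CDXXVIII = 428; previous is 427

CDXXVII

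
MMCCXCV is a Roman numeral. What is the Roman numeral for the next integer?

MMCCXCV = 2295; next is 2296

MMCCXCVI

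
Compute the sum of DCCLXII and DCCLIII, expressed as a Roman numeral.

DCCLXII = 762
DCCLIII = 753
762 + 753 = 1515

MDXV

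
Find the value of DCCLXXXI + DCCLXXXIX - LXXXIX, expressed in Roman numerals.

DCCLXXXI = 781, DCCLXXXIX = 789, LXXXIX = 89
781 + 789 = 1570
1570 - 89 = 1481

MCDLXXXI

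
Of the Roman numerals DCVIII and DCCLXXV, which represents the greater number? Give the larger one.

DCVIII = 608
DCCLXXV = 775
775 is larger

DCCLXXV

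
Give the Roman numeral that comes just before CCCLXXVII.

CCCLXXVII = 377; previous is 376

CCCLXXVI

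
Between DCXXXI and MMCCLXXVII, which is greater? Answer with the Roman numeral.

DCXXXI = 631
MMCCLXXVII = 2277
2277 is larger

MMCCLXXVII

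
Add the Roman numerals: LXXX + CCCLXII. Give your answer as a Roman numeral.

LXXX = 80
CCCLXII = 362
80 + 362 = 442

CDXLII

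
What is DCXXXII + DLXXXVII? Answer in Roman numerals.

DCXXXII = 632
DLXXXVII = 587
632 + 587 = 1219

MCCXIX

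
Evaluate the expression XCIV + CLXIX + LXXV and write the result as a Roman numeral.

XCIV = 94, CLXIX = 169, LXXV = 75
94 + 169 = 263
263 + 75 = 338

CCCXXXVIII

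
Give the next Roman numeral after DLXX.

DLXX = 570, so the next integer is 570 + 1 = 571

DLXXI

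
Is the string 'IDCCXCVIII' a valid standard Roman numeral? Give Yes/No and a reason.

'IDCCXCVIII': Invalid subtractive combination: ID

No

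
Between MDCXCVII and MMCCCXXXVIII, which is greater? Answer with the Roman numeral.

MDCXCVII = 1697
MMCCCXXXVIII = 2338
2338 is larger

MMCCCXXXVIII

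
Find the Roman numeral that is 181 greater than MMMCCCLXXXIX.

MMMCCCLXXXIX = 3389
3389 + 181 = 3570

MMMDLXX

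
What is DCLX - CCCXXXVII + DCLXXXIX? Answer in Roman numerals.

DCLX = 660, CCCXXXVII = 337, DCLXXXIX = 689
660 - 337 = 323
323 + 689 = 1012

MXII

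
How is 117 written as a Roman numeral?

Convert 117 to Roman numerals:
  117 contains 1×100 (C)
  17 contains 1×10 (X)
  7 contains 1×5 (V)
  2 contains 2×1 (II)

CXVII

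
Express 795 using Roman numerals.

Convert 795 to Roman numerals:
  795 contains 1×500 (D)
  295 contains 2×100 (CC)
  95 contains 1×90 (XC)
  5 contains 1×5 (V)

DCCXCV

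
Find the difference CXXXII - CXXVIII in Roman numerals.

CXXXII = 132
CXXVIII = 128
132 - 128 = 4

IV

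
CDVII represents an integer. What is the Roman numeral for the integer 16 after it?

CDVII = 407
407 + 16 = 423

CDXXIII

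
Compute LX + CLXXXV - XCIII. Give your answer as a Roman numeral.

LX = 60, CLXXXV = 185, XCIII = 93
60 + 185 = 245
245 - 93 = 152

CLII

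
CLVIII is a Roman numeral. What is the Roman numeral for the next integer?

CLVIII = 158; next is 159

CLIX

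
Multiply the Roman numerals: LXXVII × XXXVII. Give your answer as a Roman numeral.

LXXVII = 77
XXXVII = 37
77 × 37 = 2849

MMDCCCXLIX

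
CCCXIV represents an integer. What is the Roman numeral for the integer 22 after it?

CCCXIV = 314
314 + 22 = 336

CCCXXXVI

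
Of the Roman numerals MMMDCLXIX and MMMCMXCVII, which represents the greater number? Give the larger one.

MMMDCLXIX = 3669
MMMCMXCVII = 3997
3997 is larger

MMMCMXCVII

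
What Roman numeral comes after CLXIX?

CLXIX = 169, so the next integer is 169 + 1 = 170

CLXX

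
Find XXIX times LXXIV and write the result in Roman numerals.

XXIX = 29
LXXIV = 74
29 × 74 = 2146

MMCXLVI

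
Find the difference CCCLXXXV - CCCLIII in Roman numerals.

CCCLXXXV = 385
CCCLIII = 353
385 - 353 = 32

XXXII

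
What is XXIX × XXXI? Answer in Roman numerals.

XXIX = 29
XXXI = 31
29 × 31 = 899

DCCCXCIX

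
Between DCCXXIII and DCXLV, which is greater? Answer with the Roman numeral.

DCCXXIII = 723
DCXLV = 645
723 is larger

DCCXXIII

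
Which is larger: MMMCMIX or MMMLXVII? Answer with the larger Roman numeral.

MMMCMIX = 3909
MMMLXVII = 3067
3909 is larger

MMMCMIX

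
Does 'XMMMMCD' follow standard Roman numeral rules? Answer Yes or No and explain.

'XMMMMCD': More than 3 consecutive M's

No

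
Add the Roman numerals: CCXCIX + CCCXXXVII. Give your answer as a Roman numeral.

CCXCIX = 299
CCCXXXVII = 337
299 + 337 = 636

DCXXXVI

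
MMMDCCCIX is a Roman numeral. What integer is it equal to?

MMMDCCCIX: M=1000, M=1000, M=1000, D=500, C=100, C=100, C=100, IX=9
1000 + 1000 + 1000 + 500 + 100 + 100 + 100 + 9 = 3809

3809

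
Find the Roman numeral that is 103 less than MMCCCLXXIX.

MMCCCLXXIX = 2379
2379 - 103 = 2276

MMCCLXXVI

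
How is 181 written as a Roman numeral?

Convert 181 to Roman numerals:
  181 contains 1×100 (C)
  81 contains 1×50 (L)
  31 contains 3×10 (XXX)
  1 contains 1×1 (I)

CLXXXI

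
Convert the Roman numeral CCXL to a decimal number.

CCXL: C=100, C=100, XL=40
100 + 100 + 40 = 240

240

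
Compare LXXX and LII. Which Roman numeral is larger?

LXXX = 80
LII = 52
80 is larger

LXXX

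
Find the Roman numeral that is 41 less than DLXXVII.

DLXXVII = 577
577 - 41 = 536

DXXXVI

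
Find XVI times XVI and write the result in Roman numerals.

XVI = 16
XVI = 16
16 × 16 = 256

CCLVI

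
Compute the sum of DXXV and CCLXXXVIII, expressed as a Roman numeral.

DXXV = 525
CCLXXXVIII = 288
525 + 288 = 813

DCCCXIII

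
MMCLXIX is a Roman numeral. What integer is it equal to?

MMCLXIX: M=1000, M=1000, C=100, L=50, X=10, IX=9
1000 + 1000 + 100 + 50 + 10 + 9 = 2169

2169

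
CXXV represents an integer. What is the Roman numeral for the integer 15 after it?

CXXV = 125
125 + 15 = 140

CXL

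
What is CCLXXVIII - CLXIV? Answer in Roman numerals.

CCLXXVIII = 278
CLXIV = 164
278 - 164 = 114

CXIV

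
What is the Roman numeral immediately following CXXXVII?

CXXXVII = 137, so the next integer is 137 + 1 = 138

CXXXVIII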